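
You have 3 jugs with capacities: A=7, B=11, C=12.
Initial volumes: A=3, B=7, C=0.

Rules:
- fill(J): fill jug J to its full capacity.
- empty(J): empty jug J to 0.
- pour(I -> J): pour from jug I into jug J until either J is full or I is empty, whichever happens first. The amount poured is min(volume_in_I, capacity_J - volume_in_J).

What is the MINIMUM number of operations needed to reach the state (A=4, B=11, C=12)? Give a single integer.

BFS from (A=3, B=7, C=0). One shortest path:
  1. empty(B) -> (A=3 B=0 C=0)
  2. fill(C) -> (A=3 B=0 C=12)
  3. pour(C -> B) -> (A=3 B=11 C=1)
  4. pour(C -> A) -> (A=4 B=11 C=0)
  5. fill(C) -> (A=4 B=11 C=12)
Reached target in 5 moves.

Answer: 5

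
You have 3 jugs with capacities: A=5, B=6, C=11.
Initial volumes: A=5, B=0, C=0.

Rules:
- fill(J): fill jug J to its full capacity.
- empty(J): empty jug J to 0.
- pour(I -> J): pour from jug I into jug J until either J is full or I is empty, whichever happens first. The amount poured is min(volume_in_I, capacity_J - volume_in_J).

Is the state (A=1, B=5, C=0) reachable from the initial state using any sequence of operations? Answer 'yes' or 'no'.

Answer: yes

Derivation:
BFS from (A=5, B=0, C=0):
  1. empty(A) -> (A=0 B=0 C=0)
  2. fill(B) -> (A=0 B=6 C=0)
  3. pour(B -> A) -> (A=5 B=1 C=0)
  4. pour(A -> C) -> (A=0 B=1 C=5)
  5. pour(B -> A) -> (A=1 B=0 C=5)
  6. pour(C -> B) -> (A=1 B=5 C=0)
Target reached → yes.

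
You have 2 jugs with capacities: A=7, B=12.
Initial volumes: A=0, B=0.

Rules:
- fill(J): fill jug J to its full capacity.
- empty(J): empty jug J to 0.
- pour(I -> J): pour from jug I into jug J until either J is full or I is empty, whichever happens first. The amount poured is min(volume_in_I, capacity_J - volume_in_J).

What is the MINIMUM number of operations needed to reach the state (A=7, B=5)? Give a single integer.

Answer: 2

Derivation:
BFS from (A=0, B=0). One shortest path:
  1. fill(B) -> (A=0 B=12)
  2. pour(B -> A) -> (A=7 B=5)
Reached target in 2 moves.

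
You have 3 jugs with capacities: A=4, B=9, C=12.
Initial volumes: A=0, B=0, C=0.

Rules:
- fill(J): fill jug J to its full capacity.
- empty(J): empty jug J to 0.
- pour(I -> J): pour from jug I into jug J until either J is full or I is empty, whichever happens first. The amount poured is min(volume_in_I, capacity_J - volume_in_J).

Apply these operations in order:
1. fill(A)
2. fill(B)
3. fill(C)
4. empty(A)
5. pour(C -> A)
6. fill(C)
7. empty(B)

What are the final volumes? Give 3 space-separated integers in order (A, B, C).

Answer: 4 0 12

Derivation:
Step 1: fill(A) -> (A=4 B=0 C=0)
Step 2: fill(B) -> (A=4 B=9 C=0)
Step 3: fill(C) -> (A=4 B=9 C=12)
Step 4: empty(A) -> (A=0 B=9 C=12)
Step 5: pour(C -> A) -> (A=4 B=9 C=8)
Step 6: fill(C) -> (A=4 B=9 C=12)
Step 7: empty(B) -> (A=4 B=0 C=12)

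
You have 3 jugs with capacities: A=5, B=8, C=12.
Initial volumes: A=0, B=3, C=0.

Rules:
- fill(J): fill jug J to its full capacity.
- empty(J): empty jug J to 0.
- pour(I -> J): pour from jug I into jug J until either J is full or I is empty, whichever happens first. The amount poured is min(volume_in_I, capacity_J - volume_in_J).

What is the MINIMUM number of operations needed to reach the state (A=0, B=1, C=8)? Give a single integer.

BFS from (A=0, B=3, C=0). One shortest path:
  1. fill(A) -> (A=5 B=3 C=0)
  2. fill(B) -> (A=5 B=8 C=0)
  3. pour(B -> C) -> (A=5 B=0 C=8)
  4. fill(B) -> (A=5 B=8 C=8)
  5. pour(A -> C) -> (A=1 B=8 C=12)
  6. empty(C) -> (A=1 B=8 C=0)
  7. pour(B -> C) -> (A=1 B=0 C=8)
  8. pour(A -> B) -> (A=0 B=1 C=8)
Reached target in 8 moves.

Answer: 8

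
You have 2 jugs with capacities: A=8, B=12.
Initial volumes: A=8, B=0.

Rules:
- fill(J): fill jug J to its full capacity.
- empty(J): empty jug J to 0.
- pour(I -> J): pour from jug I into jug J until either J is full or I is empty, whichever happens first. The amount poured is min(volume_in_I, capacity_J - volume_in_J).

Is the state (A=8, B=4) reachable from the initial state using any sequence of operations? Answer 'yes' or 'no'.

BFS from (A=8, B=0):
  1. empty(A) -> (A=0 B=0)
  2. fill(B) -> (A=0 B=12)
  3. pour(B -> A) -> (A=8 B=4)
Target reached → yes.

Answer: yes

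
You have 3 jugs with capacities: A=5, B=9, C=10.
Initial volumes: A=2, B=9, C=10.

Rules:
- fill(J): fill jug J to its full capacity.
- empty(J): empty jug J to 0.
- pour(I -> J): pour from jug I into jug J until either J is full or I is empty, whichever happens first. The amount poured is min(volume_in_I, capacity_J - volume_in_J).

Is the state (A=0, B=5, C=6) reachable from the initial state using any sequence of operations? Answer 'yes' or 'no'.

Answer: yes

Derivation:
BFS from (A=2, B=9, C=10):
  1. empty(C) -> (A=2 B=9 C=0)
  2. pour(B -> A) -> (A=5 B=6 C=0)
  3. pour(B -> C) -> (A=5 B=0 C=6)
  4. pour(A -> B) -> (A=0 B=5 C=6)
Target reached → yes.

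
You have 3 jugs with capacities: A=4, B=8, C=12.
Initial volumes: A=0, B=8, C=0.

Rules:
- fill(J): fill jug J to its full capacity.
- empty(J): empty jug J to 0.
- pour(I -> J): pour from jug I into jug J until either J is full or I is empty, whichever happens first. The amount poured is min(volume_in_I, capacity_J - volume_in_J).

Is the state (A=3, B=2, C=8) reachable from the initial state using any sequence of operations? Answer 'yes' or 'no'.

Answer: no

Derivation:
BFS explored all 24 reachable states.
Reachable set includes: (0,0,0), (0,0,4), (0,0,8), (0,0,12), (0,4,0), (0,4,4), (0,4,8), (0,4,12), (0,8,0), (0,8,4), (0,8,8), (0,8,12) ...
Target (A=3, B=2, C=8) not in reachable set → no.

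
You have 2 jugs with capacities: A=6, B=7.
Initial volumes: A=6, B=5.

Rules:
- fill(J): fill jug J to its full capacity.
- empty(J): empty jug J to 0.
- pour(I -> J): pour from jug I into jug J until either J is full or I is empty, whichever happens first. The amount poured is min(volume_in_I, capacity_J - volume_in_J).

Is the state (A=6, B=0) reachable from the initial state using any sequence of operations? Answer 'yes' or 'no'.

Answer: yes

Derivation:
BFS from (A=6, B=5):
  1. empty(B) -> (A=6 B=0)
Target reached → yes.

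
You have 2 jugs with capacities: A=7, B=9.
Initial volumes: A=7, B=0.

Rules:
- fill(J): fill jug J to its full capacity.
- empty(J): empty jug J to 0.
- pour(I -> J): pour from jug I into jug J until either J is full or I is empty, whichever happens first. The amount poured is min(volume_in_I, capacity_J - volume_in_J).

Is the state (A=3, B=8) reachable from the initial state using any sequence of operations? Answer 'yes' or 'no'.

Answer: no

Derivation:
BFS explored all 32 reachable states.
Reachable set includes: (0,0), (0,1), (0,2), (0,3), (0,4), (0,5), (0,6), (0,7), (0,8), (0,9), (1,0), (1,9) ...
Target (A=3, B=8) not in reachable set → no.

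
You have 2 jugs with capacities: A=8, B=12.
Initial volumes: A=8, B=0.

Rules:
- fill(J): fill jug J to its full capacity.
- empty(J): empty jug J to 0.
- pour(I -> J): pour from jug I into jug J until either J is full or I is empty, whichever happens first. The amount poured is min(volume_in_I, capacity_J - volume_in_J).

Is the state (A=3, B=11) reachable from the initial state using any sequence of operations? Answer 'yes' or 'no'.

Answer: no

Derivation:
BFS explored all 10 reachable states.
Reachable set includes: (0,0), (0,4), (0,8), (0,12), (4,0), (4,12), (8,0), (8,4), (8,8), (8,12)
Target (A=3, B=11) not in reachable set → no.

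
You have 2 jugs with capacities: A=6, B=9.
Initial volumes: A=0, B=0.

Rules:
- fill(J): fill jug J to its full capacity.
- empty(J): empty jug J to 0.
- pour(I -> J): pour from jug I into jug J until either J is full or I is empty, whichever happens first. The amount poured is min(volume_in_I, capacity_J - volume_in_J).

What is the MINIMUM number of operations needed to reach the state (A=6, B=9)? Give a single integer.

Answer: 2

Derivation:
BFS from (A=0, B=0). One shortest path:
  1. fill(A) -> (A=6 B=0)
  2. fill(B) -> (A=6 B=9)
Reached target in 2 moves.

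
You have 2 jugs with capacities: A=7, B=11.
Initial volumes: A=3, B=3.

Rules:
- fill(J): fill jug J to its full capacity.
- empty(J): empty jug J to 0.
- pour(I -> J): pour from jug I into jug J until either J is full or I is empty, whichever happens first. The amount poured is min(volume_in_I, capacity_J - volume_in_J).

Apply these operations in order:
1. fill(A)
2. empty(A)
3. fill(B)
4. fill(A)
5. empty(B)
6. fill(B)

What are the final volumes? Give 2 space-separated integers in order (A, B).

Answer: 7 11

Derivation:
Step 1: fill(A) -> (A=7 B=3)
Step 2: empty(A) -> (A=0 B=3)
Step 3: fill(B) -> (A=0 B=11)
Step 4: fill(A) -> (A=7 B=11)
Step 5: empty(B) -> (A=7 B=0)
Step 6: fill(B) -> (A=7 B=11)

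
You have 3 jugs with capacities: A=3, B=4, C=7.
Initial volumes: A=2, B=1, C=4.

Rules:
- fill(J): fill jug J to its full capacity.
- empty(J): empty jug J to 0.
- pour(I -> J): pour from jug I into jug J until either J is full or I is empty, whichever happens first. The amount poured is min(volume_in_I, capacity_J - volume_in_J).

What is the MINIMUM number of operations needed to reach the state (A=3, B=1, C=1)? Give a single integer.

Answer: 2

Derivation:
BFS from (A=2, B=1, C=4). One shortest path:
  1. empty(A) -> (A=0 B=1 C=4)
  2. pour(C -> A) -> (A=3 B=1 C=1)
Reached target in 2 moves.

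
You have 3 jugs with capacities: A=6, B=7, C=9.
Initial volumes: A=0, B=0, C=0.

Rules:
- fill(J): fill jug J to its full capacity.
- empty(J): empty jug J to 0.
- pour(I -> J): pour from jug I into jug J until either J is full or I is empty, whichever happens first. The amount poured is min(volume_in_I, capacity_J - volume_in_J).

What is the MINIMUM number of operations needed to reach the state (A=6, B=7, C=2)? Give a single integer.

Answer: 3

Derivation:
BFS from (A=0, B=0, C=0). One shortest path:
  1. fill(A) -> (A=6 B=0 C=0)
  2. fill(C) -> (A=6 B=0 C=9)
  3. pour(C -> B) -> (A=6 B=7 C=2)
Reached target in 3 moves.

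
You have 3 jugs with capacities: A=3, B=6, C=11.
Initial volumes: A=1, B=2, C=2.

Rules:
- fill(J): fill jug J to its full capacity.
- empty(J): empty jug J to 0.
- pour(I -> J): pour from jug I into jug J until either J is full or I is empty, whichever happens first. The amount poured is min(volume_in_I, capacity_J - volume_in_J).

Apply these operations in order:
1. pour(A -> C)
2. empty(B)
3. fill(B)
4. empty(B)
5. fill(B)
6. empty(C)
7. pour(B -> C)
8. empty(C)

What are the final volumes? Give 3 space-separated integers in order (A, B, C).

Answer: 0 0 0

Derivation:
Step 1: pour(A -> C) -> (A=0 B=2 C=3)
Step 2: empty(B) -> (A=0 B=0 C=3)
Step 3: fill(B) -> (A=0 B=6 C=3)
Step 4: empty(B) -> (A=0 B=0 C=3)
Step 5: fill(B) -> (A=0 B=6 C=3)
Step 6: empty(C) -> (A=0 B=6 C=0)
Step 7: pour(B -> C) -> (A=0 B=0 C=6)
Step 8: empty(C) -> (A=0 B=0 C=0)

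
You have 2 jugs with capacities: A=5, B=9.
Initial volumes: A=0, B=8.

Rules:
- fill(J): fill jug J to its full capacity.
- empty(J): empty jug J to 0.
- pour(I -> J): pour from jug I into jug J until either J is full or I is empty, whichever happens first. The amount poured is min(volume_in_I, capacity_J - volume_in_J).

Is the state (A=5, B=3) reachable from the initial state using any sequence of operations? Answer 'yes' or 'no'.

Answer: yes

Derivation:
BFS from (A=0, B=8):
  1. pour(B -> A) -> (A=5 B=3)
Target reached → yes.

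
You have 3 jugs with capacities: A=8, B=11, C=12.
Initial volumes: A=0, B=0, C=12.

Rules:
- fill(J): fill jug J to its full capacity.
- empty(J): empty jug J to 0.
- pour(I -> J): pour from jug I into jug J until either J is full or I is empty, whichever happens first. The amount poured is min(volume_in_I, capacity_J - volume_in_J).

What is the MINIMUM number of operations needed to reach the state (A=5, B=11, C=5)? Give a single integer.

BFS from (A=0, B=0, C=12). One shortest path:
  1. fill(A) -> (A=8 B=0 C=12)
  2. pour(A -> B) -> (A=0 B=8 C=12)
  3. pour(C -> A) -> (A=8 B=8 C=4)
  4. pour(A -> B) -> (A=5 B=11 C=4)
  5. empty(B) -> (A=5 B=0 C=4)
  6. pour(C -> B) -> (A=5 B=4 C=0)
  7. fill(C) -> (A=5 B=4 C=12)
  8. pour(C -> B) -> (A=5 B=11 C=5)
Reached target in 8 moves.

Answer: 8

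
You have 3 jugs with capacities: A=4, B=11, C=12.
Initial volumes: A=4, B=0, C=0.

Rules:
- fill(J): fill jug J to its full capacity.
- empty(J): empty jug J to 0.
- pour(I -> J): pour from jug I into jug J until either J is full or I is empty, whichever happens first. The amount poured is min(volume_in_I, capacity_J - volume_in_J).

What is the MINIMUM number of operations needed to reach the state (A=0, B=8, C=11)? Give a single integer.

Answer: 5

Derivation:
BFS from (A=4, B=0, C=0). One shortest path:
  1. fill(B) -> (A=4 B=11 C=0)
  2. pour(B -> C) -> (A=4 B=0 C=11)
  3. pour(A -> B) -> (A=0 B=4 C=11)
  4. fill(A) -> (A=4 B=4 C=11)
  5. pour(A -> B) -> (A=0 B=8 C=11)
Reached target in 5 moves.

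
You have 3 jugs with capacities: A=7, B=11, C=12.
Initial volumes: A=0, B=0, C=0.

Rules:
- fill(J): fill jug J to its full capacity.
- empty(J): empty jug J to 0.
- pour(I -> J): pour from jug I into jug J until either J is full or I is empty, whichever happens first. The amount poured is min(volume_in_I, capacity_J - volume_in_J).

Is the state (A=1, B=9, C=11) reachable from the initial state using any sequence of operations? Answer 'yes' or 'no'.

BFS explored all 588 reachable states.
Reachable set includes: (0,0,0), (0,0,1), (0,0,2), (0,0,3), (0,0,4), (0,0,5), (0,0,6), (0,0,7), (0,0,8), (0,0,9), (0,0,10), (0,0,11) ...
Target (A=1, B=9, C=11) not in reachable set → no.

Answer: no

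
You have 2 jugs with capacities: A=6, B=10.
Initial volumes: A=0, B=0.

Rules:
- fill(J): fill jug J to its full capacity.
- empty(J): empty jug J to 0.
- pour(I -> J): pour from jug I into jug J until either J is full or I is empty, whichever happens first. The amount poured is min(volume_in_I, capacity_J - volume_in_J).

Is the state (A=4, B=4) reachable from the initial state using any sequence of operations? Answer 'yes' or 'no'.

Answer: no

Derivation:
BFS explored all 16 reachable states.
Reachable set includes: (0,0), (0,2), (0,4), (0,6), (0,8), (0,10), (2,0), (2,10), (4,0), (4,10), (6,0), (6,2) ...
Target (A=4, B=4) not in reachable set → no.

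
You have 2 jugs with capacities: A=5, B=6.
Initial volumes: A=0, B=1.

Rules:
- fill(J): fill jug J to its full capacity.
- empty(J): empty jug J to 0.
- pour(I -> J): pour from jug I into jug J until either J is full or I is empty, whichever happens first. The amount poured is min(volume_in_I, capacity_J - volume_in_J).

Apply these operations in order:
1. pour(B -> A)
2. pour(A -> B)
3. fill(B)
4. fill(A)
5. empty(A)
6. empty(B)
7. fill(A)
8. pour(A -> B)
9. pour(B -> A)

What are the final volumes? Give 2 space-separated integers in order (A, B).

Step 1: pour(B -> A) -> (A=1 B=0)
Step 2: pour(A -> B) -> (A=0 B=1)
Step 3: fill(B) -> (A=0 B=6)
Step 4: fill(A) -> (A=5 B=6)
Step 5: empty(A) -> (A=0 B=6)
Step 6: empty(B) -> (A=0 B=0)
Step 7: fill(A) -> (A=5 B=0)
Step 8: pour(A -> B) -> (A=0 B=5)
Step 9: pour(B -> A) -> (A=5 B=0)

Answer: 5 0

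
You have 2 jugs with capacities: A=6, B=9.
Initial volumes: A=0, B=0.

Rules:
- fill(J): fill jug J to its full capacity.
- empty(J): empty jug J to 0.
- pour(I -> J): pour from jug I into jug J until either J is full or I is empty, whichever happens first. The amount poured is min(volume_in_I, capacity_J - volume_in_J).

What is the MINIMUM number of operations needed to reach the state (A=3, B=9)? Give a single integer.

Answer: 4

Derivation:
BFS from (A=0, B=0). One shortest path:
  1. fill(A) -> (A=6 B=0)
  2. pour(A -> B) -> (A=0 B=6)
  3. fill(A) -> (A=6 B=6)
  4. pour(A -> B) -> (A=3 B=9)
Reached target in 4 moves.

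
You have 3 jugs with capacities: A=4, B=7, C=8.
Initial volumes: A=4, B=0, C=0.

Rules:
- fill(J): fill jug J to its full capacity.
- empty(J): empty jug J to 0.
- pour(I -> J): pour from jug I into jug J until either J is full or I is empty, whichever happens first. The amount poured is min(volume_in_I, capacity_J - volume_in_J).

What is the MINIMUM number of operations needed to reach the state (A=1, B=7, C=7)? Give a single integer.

BFS from (A=4, B=0, C=0). One shortest path:
  1. fill(B) -> (A=4 B=7 C=0)
  2. pour(B -> C) -> (A=4 B=0 C=7)
  3. pour(A -> B) -> (A=0 B=4 C=7)
  4. fill(A) -> (A=4 B=4 C=7)
  5. pour(A -> B) -> (A=1 B=7 C=7)
Reached target in 5 moves.

Answer: 5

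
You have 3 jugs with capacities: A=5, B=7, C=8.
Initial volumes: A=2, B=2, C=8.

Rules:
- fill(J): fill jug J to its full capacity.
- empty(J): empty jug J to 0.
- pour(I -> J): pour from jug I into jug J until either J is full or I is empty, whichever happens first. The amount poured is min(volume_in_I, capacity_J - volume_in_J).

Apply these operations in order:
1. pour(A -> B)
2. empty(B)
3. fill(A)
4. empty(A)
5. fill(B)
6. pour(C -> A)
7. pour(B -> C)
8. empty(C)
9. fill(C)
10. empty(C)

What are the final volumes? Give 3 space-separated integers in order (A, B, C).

Step 1: pour(A -> B) -> (A=0 B=4 C=8)
Step 2: empty(B) -> (A=0 B=0 C=8)
Step 3: fill(A) -> (A=5 B=0 C=8)
Step 4: empty(A) -> (A=0 B=0 C=8)
Step 5: fill(B) -> (A=0 B=7 C=8)
Step 6: pour(C -> A) -> (A=5 B=7 C=3)
Step 7: pour(B -> C) -> (A=5 B=2 C=8)
Step 8: empty(C) -> (A=5 B=2 C=0)
Step 9: fill(C) -> (A=5 B=2 C=8)
Step 10: empty(C) -> (A=5 B=2 C=0)

Answer: 5 2 0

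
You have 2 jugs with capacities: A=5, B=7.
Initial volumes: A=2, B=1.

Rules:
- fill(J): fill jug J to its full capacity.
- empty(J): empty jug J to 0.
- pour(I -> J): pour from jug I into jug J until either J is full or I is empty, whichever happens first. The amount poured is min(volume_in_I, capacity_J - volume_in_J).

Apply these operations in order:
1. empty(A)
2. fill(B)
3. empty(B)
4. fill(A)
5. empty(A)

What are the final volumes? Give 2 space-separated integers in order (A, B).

Answer: 0 0

Derivation:
Step 1: empty(A) -> (A=0 B=1)
Step 2: fill(B) -> (A=0 B=7)
Step 3: empty(B) -> (A=0 B=0)
Step 4: fill(A) -> (A=5 B=0)
Step 5: empty(A) -> (A=0 B=0)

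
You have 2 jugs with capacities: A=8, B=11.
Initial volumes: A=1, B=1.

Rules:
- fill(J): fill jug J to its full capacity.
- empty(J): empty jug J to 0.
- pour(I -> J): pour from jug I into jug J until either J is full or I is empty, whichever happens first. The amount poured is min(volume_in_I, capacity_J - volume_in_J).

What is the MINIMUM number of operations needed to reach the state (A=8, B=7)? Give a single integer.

BFS from (A=1, B=1). One shortest path:
  1. fill(B) -> (A=1 B=11)
  2. pour(B -> A) -> (A=8 B=4)
  3. empty(A) -> (A=0 B=4)
  4. pour(B -> A) -> (A=4 B=0)
  5. fill(B) -> (A=4 B=11)
  6. pour(B -> A) -> (A=8 B=7)
Reached target in 6 moves.

Answer: 6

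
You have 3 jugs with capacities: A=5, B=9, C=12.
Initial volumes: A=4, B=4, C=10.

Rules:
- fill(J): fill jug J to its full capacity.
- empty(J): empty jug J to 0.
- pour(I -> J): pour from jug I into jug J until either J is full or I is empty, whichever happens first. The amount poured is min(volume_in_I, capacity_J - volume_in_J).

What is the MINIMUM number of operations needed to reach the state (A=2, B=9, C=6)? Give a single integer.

Answer: 7

Derivation:
BFS from (A=4, B=4, C=10). One shortest path:
  1. empty(B) -> (A=4 B=0 C=10)
  2. pour(A -> C) -> (A=2 B=0 C=12)
  3. pour(C -> B) -> (A=2 B=9 C=3)
  4. empty(B) -> (A=2 B=0 C=3)
  5. pour(C -> B) -> (A=2 B=3 C=0)
  6. fill(C) -> (A=2 B=3 C=12)
  7. pour(C -> B) -> (A=2 B=9 C=6)
Reached target in 7 moves.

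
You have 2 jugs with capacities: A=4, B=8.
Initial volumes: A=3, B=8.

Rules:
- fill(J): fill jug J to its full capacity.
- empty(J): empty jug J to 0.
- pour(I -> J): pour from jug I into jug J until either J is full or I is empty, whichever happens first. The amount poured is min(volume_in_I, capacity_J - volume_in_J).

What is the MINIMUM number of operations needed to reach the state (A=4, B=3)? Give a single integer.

Answer: 3

Derivation:
BFS from (A=3, B=8). One shortest path:
  1. empty(B) -> (A=3 B=0)
  2. pour(A -> B) -> (A=0 B=3)
  3. fill(A) -> (A=4 B=3)
Reached target in 3 moves.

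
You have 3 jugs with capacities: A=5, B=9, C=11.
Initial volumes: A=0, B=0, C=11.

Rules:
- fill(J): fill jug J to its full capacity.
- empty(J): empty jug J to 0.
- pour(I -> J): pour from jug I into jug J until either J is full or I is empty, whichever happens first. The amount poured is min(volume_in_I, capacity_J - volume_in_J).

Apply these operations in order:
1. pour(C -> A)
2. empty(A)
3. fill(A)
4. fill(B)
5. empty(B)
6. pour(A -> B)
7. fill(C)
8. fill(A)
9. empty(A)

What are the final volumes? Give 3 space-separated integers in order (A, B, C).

Answer: 0 5 11

Derivation:
Step 1: pour(C -> A) -> (A=5 B=0 C=6)
Step 2: empty(A) -> (A=0 B=0 C=6)
Step 3: fill(A) -> (A=5 B=0 C=6)
Step 4: fill(B) -> (A=5 B=9 C=6)
Step 5: empty(B) -> (A=5 B=0 C=6)
Step 6: pour(A -> B) -> (A=0 B=5 C=6)
Step 7: fill(C) -> (A=0 B=5 C=11)
Step 8: fill(A) -> (A=5 B=5 C=11)
Step 9: empty(A) -> (A=0 B=5 C=11)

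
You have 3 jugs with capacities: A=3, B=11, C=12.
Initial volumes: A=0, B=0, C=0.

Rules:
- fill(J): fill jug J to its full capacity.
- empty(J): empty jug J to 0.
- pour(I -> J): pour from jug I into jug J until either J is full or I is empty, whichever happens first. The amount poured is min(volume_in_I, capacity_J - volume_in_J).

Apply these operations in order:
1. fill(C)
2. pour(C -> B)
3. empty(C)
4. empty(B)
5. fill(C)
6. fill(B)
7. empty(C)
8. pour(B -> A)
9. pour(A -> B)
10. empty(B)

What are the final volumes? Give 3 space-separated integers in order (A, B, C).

Step 1: fill(C) -> (A=0 B=0 C=12)
Step 2: pour(C -> B) -> (A=0 B=11 C=1)
Step 3: empty(C) -> (A=0 B=11 C=0)
Step 4: empty(B) -> (A=0 B=0 C=0)
Step 5: fill(C) -> (A=0 B=0 C=12)
Step 6: fill(B) -> (A=0 B=11 C=12)
Step 7: empty(C) -> (A=0 B=11 C=0)
Step 8: pour(B -> A) -> (A=3 B=8 C=0)
Step 9: pour(A -> B) -> (A=0 B=11 C=0)
Step 10: empty(B) -> (A=0 B=0 C=0)

Answer: 0 0 0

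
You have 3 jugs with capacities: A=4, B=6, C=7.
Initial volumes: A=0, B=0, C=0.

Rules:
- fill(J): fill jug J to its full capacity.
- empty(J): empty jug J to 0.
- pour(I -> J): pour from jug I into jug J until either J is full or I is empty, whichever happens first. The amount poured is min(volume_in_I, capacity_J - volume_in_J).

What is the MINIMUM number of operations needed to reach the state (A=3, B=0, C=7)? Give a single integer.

BFS from (A=0, B=0, C=0). One shortest path:
  1. fill(A) -> (A=4 B=0 C=0)
  2. fill(B) -> (A=4 B=6 C=0)
  3. pour(B -> C) -> (A=4 B=0 C=6)
  4. pour(A -> C) -> (A=3 B=0 C=7)
Reached target in 4 moves.

Answer: 4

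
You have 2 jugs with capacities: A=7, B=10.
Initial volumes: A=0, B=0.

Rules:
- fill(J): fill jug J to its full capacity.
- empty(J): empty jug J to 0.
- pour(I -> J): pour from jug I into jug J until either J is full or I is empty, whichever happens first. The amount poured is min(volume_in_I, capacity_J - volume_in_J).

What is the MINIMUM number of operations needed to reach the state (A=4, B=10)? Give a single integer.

Answer: 4

Derivation:
BFS from (A=0, B=0). One shortest path:
  1. fill(A) -> (A=7 B=0)
  2. pour(A -> B) -> (A=0 B=7)
  3. fill(A) -> (A=7 B=7)
  4. pour(A -> B) -> (A=4 B=10)
Reached target in 4 moves.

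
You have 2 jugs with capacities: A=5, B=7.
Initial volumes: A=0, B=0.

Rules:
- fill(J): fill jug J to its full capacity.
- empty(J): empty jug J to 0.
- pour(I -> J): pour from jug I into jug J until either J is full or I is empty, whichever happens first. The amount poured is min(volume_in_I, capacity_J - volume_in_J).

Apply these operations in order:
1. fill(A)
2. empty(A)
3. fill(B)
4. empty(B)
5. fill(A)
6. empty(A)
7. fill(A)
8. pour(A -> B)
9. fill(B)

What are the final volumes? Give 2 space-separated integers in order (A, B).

Answer: 0 7

Derivation:
Step 1: fill(A) -> (A=5 B=0)
Step 2: empty(A) -> (A=0 B=0)
Step 3: fill(B) -> (A=0 B=7)
Step 4: empty(B) -> (A=0 B=0)
Step 5: fill(A) -> (A=5 B=0)
Step 6: empty(A) -> (A=0 B=0)
Step 7: fill(A) -> (A=5 B=0)
Step 8: pour(A -> B) -> (A=0 B=5)
Step 9: fill(B) -> (A=0 B=7)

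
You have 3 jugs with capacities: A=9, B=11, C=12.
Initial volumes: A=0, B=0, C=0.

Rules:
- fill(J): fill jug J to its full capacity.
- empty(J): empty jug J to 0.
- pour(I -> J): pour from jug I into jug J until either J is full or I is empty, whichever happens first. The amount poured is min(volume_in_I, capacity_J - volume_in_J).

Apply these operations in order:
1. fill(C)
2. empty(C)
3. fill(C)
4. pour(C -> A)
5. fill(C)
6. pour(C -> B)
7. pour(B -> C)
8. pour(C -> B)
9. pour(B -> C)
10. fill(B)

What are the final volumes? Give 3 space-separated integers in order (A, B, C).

Answer: 9 11 12

Derivation:
Step 1: fill(C) -> (A=0 B=0 C=12)
Step 2: empty(C) -> (A=0 B=0 C=0)
Step 3: fill(C) -> (A=0 B=0 C=12)
Step 4: pour(C -> A) -> (A=9 B=0 C=3)
Step 5: fill(C) -> (A=9 B=0 C=12)
Step 6: pour(C -> B) -> (A=9 B=11 C=1)
Step 7: pour(B -> C) -> (A=9 B=0 C=12)
Step 8: pour(C -> B) -> (A=9 B=11 C=1)
Step 9: pour(B -> C) -> (A=9 B=0 C=12)
Step 10: fill(B) -> (A=9 B=11 C=12)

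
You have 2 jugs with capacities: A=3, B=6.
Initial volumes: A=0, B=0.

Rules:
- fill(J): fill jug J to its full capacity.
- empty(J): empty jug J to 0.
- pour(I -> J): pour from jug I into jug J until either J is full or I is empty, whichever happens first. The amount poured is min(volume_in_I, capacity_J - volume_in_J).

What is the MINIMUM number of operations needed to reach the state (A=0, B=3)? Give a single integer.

Answer: 2

Derivation:
BFS from (A=0, B=0). One shortest path:
  1. fill(A) -> (A=3 B=0)
  2. pour(A -> B) -> (A=0 B=3)
Reached target in 2 moves.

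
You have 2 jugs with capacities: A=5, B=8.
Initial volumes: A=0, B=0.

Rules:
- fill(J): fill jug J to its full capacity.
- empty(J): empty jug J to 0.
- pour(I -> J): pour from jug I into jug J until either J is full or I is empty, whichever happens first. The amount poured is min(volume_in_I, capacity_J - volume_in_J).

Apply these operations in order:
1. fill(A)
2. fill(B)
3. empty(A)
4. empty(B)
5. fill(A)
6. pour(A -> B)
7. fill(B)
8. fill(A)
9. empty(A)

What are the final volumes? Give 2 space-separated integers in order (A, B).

Step 1: fill(A) -> (A=5 B=0)
Step 2: fill(B) -> (A=5 B=8)
Step 3: empty(A) -> (A=0 B=8)
Step 4: empty(B) -> (A=0 B=0)
Step 5: fill(A) -> (A=5 B=0)
Step 6: pour(A -> B) -> (A=0 B=5)
Step 7: fill(B) -> (A=0 B=8)
Step 8: fill(A) -> (A=5 B=8)
Step 9: empty(A) -> (A=0 B=8)

Answer: 0 8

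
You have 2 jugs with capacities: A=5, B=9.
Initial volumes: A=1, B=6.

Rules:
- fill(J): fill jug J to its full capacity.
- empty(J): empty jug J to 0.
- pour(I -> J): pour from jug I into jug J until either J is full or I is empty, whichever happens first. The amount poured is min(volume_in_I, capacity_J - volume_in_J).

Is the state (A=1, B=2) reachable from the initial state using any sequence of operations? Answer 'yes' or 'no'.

BFS explored all 29 reachable states.
Reachable set includes: (0,0), (0,1), (0,2), (0,3), (0,4), (0,5), (0,6), (0,7), (0,8), (0,9), (1,0), (1,6) ...
Target (A=1, B=2) not in reachable set → no.

Answer: no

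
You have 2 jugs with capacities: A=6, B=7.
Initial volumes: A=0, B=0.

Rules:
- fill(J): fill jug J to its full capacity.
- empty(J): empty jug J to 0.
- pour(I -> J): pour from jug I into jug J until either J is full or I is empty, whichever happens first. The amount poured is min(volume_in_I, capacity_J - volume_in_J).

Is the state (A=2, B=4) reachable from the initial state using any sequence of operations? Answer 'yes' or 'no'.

BFS explored all 26 reachable states.
Reachable set includes: (0,0), (0,1), (0,2), (0,3), (0,4), (0,5), (0,6), (0,7), (1,0), (1,7), (2,0), (2,7) ...
Target (A=2, B=4) not in reachable set → no.

Answer: no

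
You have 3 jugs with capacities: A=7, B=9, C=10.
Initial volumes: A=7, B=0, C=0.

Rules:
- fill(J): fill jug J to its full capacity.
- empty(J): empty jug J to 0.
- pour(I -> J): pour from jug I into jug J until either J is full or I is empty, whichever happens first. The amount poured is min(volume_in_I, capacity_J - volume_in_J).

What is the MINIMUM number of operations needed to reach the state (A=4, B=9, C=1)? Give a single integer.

Answer: 4

Derivation:
BFS from (A=7, B=0, C=0). One shortest path:
  1. pour(A -> C) -> (A=0 B=0 C=7)
  2. fill(A) -> (A=7 B=0 C=7)
  3. pour(A -> C) -> (A=4 B=0 C=10)
  4. pour(C -> B) -> (A=4 B=9 C=1)
Reached target in 4 moves.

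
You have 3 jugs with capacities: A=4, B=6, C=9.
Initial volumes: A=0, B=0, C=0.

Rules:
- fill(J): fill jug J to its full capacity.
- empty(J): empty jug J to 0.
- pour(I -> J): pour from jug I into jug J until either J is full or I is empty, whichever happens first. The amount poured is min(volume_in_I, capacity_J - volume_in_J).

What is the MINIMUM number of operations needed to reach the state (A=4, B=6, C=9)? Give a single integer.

BFS from (A=0, B=0, C=0). One shortest path:
  1. fill(A) -> (A=4 B=0 C=0)
  2. fill(B) -> (A=4 B=6 C=0)
  3. fill(C) -> (A=4 B=6 C=9)
Reached target in 3 moves.

Answer: 3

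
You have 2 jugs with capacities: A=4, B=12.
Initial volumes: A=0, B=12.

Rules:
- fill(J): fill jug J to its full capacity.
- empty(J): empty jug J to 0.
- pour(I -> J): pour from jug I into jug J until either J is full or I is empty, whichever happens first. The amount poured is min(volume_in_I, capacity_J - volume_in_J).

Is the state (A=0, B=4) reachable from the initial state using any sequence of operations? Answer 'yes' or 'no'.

Answer: yes

Derivation:
BFS from (A=0, B=12):
  1. fill(A) -> (A=4 B=12)
  2. empty(B) -> (A=4 B=0)
  3. pour(A -> B) -> (A=0 B=4)
Target reached → yes.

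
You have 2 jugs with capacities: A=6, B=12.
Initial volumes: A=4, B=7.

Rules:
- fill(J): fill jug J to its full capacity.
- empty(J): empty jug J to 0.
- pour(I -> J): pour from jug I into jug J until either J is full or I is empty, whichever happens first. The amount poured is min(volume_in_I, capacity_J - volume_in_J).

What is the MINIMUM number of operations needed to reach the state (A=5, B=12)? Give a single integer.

BFS from (A=4, B=7). One shortest path:
  1. pour(A -> B) -> (A=0 B=11)
  2. fill(A) -> (A=6 B=11)
  3. pour(A -> B) -> (A=5 B=12)
Reached target in 3 moves.

Answer: 3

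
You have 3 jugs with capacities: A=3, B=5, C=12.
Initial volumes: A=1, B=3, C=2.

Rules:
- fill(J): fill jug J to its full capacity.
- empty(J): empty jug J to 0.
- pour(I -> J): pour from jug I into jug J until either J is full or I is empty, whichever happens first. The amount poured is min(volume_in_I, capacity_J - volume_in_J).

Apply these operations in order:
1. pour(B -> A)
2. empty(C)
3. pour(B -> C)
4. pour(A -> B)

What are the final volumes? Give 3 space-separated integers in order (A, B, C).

Step 1: pour(B -> A) -> (A=3 B=1 C=2)
Step 2: empty(C) -> (A=3 B=1 C=0)
Step 3: pour(B -> C) -> (A=3 B=0 C=1)
Step 4: pour(A -> B) -> (A=0 B=3 C=1)

Answer: 0 3 1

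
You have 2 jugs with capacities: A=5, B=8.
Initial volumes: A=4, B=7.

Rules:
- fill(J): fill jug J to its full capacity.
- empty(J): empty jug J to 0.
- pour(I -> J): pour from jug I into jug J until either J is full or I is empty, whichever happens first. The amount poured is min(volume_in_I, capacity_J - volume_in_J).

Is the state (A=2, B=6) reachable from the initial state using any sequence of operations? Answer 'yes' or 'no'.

Answer: no

Derivation:
BFS explored all 27 reachable states.
Reachable set includes: (0,0), (0,1), (0,2), (0,3), (0,4), (0,5), (0,6), (0,7), (0,8), (1,0), (1,8), (2,0) ...
Target (A=2, B=6) not in reachable set → no.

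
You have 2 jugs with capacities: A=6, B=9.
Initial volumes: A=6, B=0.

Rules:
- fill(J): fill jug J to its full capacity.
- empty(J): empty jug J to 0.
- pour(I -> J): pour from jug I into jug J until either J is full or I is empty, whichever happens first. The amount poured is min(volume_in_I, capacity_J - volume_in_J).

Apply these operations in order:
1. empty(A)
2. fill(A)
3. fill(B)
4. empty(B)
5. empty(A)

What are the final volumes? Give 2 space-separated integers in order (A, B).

Answer: 0 0

Derivation:
Step 1: empty(A) -> (A=0 B=0)
Step 2: fill(A) -> (A=6 B=0)
Step 3: fill(B) -> (A=6 B=9)
Step 4: empty(B) -> (A=6 B=0)
Step 5: empty(A) -> (A=0 B=0)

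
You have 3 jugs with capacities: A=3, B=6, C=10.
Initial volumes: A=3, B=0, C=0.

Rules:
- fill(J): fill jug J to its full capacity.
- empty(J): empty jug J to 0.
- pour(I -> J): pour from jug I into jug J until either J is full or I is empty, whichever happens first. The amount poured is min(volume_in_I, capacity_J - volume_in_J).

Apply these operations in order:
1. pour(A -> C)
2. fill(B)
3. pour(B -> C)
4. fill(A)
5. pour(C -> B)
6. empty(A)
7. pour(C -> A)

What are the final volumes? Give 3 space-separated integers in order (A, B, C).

Answer: 3 6 0

Derivation:
Step 1: pour(A -> C) -> (A=0 B=0 C=3)
Step 2: fill(B) -> (A=0 B=6 C=3)
Step 3: pour(B -> C) -> (A=0 B=0 C=9)
Step 4: fill(A) -> (A=3 B=0 C=9)
Step 5: pour(C -> B) -> (A=3 B=6 C=3)
Step 6: empty(A) -> (A=0 B=6 C=3)
Step 7: pour(C -> A) -> (A=3 B=6 C=0)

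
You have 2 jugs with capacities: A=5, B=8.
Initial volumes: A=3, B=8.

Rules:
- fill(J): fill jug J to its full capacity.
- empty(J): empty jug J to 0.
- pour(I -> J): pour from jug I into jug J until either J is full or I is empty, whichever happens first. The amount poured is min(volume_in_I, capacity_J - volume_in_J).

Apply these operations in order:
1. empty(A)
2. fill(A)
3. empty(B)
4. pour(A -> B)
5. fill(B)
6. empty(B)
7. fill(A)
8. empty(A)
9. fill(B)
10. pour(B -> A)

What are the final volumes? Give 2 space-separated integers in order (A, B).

Answer: 5 3

Derivation:
Step 1: empty(A) -> (A=0 B=8)
Step 2: fill(A) -> (A=5 B=8)
Step 3: empty(B) -> (A=5 B=0)
Step 4: pour(A -> B) -> (A=0 B=5)
Step 5: fill(B) -> (A=0 B=8)
Step 6: empty(B) -> (A=0 B=0)
Step 7: fill(A) -> (A=5 B=0)
Step 8: empty(A) -> (A=0 B=0)
Step 9: fill(B) -> (A=0 B=8)
Step 10: pour(B -> A) -> (A=5 B=3)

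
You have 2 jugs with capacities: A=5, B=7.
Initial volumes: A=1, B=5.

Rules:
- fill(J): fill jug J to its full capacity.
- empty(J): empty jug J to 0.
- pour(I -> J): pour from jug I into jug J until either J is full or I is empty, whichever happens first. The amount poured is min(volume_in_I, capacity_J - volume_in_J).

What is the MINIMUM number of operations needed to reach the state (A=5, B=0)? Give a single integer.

BFS from (A=1, B=5). One shortest path:
  1. fill(A) -> (A=5 B=5)
  2. empty(B) -> (A=5 B=0)
Reached target in 2 moves.

Answer: 2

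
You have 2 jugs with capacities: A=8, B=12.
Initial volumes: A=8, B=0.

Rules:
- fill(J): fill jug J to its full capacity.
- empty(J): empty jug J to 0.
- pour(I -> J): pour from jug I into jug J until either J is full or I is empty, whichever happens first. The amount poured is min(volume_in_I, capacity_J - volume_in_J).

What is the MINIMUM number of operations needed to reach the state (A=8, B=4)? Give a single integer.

Answer: 3

Derivation:
BFS from (A=8, B=0). One shortest path:
  1. empty(A) -> (A=0 B=0)
  2. fill(B) -> (A=0 B=12)
  3. pour(B -> A) -> (A=8 B=4)
Reached target in 3 moves.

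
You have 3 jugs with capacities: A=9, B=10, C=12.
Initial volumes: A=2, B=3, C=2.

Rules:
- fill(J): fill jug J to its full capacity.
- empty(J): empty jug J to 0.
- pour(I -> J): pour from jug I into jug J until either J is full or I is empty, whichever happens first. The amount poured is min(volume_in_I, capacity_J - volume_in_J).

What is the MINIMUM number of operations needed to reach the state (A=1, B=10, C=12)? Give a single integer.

BFS from (A=2, B=3, C=2). One shortest path:
  1. fill(B) -> (A=2 B=10 C=2)
  2. pour(A -> C) -> (A=0 B=10 C=4)
  3. fill(A) -> (A=9 B=10 C=4)
  4. pour(A -> C) -> (A=1 B=10 C=12)
Reached target in 4 moves.

Answer: 4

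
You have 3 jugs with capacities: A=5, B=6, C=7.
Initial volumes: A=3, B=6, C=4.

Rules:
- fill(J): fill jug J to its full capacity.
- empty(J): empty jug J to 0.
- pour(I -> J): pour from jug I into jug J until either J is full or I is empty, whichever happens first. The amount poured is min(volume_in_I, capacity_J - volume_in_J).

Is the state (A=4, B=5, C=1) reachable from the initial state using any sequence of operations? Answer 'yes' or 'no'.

BFS explored all 216 reachable states.
Reachable set includes: (0,0,0), (0,0,1), (0,0,2), (0,0,3), (0,0,4), (0,0,5), (0,0,6), (0,0,7), (0,1,0), (0,1,1), (0,1,2), (0,1,3) ...
Target (A=4, B=5, C=1) not in reachable set → no.

Answer: no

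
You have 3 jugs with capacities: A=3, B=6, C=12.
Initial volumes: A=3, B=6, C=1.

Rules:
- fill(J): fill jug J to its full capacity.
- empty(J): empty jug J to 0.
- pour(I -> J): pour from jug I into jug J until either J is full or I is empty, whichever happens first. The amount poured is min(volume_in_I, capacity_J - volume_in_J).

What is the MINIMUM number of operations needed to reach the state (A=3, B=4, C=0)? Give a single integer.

BFS from (A=3, B=6, C=1). One shortest path:
  1. empty(A) -> (A=0 B=6 C=1)
  2. pour(B -> A) -> (A=3 B=3 C=1)
  3. pour(C -> B) -> (A=3 B=4 C=0)
Reached target in 3 moves.

Answer: 3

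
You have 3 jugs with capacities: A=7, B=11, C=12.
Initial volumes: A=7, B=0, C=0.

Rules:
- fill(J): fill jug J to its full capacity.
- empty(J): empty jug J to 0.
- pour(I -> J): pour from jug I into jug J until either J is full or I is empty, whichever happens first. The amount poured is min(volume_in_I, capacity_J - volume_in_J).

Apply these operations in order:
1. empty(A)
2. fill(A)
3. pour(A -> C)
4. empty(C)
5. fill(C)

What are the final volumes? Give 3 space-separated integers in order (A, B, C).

Step 1: empty(A) -> (A=0 B=0 C=0)
Step 2: fill(A) -> (A=7 B=0 C=0)
Step 3: pour(A -> C) -> (A=0 B=0 C=7)
Step 4: empty(C) -> (A=0 B=0 C=0)
Step 5: fill(C) -> (A=0 B=0 C=12)

Answer: 0 0 12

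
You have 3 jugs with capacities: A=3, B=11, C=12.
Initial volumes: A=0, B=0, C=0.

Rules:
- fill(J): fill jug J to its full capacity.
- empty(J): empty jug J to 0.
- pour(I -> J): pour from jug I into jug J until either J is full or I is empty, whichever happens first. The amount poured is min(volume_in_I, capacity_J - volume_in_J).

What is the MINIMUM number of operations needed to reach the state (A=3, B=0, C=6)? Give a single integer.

Answer: 4

Derivation:
BFS from (A=0, B=0, C=0). One shortest path:
  1. fill(C) -> (A=0 B=0 C=12)
  2. pour(C -> A) -> (A=3 B=0 C=9)
  3. empty(A) -> (A=0 B=0 C=9)
  4. pour(C -> A) -> (A=3 B=0 C=6)
Reached target in 4 moves.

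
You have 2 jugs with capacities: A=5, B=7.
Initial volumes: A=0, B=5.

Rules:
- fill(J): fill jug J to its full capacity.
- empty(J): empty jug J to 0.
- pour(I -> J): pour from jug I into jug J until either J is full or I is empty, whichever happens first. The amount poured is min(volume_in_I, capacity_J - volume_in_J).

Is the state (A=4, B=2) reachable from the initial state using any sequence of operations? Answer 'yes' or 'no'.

Answer: no

Derivation:
BFS explored all 24 reachable states.
Reachable set includes: (0,0), (0,1), (0,2), (0,3), (0,4), (0,5), (0,6), (0,7), (1,0), (1,7), (2,0), (2,7) ...
Target (A=4, B=2) not in reachable set → no.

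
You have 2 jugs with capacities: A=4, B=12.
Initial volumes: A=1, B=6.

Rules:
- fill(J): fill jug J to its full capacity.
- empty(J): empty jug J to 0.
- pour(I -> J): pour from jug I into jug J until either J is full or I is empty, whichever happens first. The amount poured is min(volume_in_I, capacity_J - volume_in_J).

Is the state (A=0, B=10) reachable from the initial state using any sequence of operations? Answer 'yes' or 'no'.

BFS from (A=1, B=6):
  1. fill(A) -> (A=4 B=6)
  2. pour(A -> B) -> (A=0 B=10)
Target reached → yes.

Answer: yes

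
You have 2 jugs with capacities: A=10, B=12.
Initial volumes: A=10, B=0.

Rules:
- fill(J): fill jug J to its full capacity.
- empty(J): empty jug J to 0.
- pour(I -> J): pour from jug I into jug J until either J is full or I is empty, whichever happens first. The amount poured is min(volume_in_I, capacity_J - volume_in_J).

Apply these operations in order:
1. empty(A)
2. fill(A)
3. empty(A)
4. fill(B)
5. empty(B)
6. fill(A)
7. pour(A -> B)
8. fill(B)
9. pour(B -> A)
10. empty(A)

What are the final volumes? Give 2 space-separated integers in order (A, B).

Answer: 0 2

Derivation:
Step 1: empty(A) -> (A=0 B=0)
Step 2: fill(A) -> (A=10 B=0)
Step 3: empty(A) -> (A=0 B=0)
Step 4: fill(B) -> (A=0 B=12)
Step 5: empty(B) -> (A=0 B=0)
Step 6: fill(A) -> (A=10 B=0)
Step 7: pour(A -> B) -> (A=0 B=10)
Step 8: fill(B) -> (A=0 B=12)
Step 9: pour(B -> A) -> (A=10 B=2)
Step 10: empty(A) -> (A=0 B=2)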